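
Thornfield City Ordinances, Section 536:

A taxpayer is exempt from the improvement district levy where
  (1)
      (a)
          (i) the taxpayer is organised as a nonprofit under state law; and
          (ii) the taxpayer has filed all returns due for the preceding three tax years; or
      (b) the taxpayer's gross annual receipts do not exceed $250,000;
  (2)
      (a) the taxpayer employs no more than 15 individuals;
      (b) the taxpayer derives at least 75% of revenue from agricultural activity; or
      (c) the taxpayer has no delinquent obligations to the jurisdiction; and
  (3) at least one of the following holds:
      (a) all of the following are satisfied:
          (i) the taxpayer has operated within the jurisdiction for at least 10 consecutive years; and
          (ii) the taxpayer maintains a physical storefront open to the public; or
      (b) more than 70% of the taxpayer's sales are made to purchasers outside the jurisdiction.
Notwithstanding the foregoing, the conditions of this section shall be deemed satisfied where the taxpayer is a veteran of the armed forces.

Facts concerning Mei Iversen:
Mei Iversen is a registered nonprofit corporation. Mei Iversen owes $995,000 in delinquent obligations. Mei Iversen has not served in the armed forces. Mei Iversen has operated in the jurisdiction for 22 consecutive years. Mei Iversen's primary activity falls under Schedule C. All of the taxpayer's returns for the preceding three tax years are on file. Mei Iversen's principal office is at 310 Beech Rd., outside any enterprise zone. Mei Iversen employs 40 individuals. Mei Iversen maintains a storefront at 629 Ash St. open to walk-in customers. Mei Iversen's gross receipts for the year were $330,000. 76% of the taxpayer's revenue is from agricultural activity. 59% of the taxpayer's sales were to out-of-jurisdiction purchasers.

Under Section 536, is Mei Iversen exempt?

(i) nonprofit — holds.
(ii) returns current — met.
(a): T AND T → true.
(b) receipts ≤ $250,000 — not met.
(1) = T OR F = true.
(a) ≤ 15 employees — not satisfied.
(b) ≥75% agricultural — met.
(c) no delinquency — fails.
So (2) is satisfied (F OR T OR F).
(i) ≥ 10 yrs in jurisdiction — holds.
(ii) has storefront — met.
(a) = T AND T = true.
(b) >70% out-of-jur. sales — not met.
(3) = T OR F = true.
Overall: T AND T AND T → true.
Exception (veteran) — not satisfied.
Result: main true OR exception false → true.

Yes — exempt.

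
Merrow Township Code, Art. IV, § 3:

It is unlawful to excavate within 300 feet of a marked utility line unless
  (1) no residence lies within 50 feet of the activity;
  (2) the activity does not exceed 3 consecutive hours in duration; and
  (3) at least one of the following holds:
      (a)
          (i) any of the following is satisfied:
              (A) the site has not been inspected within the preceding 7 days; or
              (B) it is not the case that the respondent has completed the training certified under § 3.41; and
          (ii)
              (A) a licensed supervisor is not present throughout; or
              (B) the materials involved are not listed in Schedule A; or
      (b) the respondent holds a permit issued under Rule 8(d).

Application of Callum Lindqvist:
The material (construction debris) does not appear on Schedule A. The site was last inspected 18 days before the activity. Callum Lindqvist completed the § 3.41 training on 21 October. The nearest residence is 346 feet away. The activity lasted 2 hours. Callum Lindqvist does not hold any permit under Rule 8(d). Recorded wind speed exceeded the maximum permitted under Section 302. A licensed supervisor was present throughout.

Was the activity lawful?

Yes — lawful.

(1) no residence in 50 ft — met.
(2) ≤ 3 hrs duration — holds.
(A) not (site inspected) — satisfied.
(B) not (training certified) — not met.
(i) = T OR F = true.
(A) not (supervisor present) — fails.
(B) not (Schedule A material) — holds.
(ii): F OR T → true.
(a): T AND T → true.
(b) holds permit — not satisfied.
(3): T OR F → true.
Overall = T AND T AND T = true.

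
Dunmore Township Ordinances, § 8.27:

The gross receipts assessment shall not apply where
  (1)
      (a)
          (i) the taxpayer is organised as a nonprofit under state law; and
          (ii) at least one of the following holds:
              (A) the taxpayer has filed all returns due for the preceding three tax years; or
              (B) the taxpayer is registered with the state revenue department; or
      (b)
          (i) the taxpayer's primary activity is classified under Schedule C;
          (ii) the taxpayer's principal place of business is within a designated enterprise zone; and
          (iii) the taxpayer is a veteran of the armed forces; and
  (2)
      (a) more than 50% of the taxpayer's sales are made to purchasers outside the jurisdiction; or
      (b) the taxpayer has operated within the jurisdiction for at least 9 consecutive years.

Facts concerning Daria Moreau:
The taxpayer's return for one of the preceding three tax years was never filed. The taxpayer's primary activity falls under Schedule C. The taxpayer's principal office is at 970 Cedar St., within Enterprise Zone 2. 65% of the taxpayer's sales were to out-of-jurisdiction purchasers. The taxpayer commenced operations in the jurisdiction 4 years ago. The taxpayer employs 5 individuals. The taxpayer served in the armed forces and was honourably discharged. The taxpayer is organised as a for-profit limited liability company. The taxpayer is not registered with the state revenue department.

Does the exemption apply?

Yes — exempt.

(i) nonprofit — not satisfied.
(A) returns current — not met.
(B) state-registered — fails.
(ii): F OR F → false.
(a): F AND F → false.
(i) Schedule C activity — holds.
(ii) in enterprise zone — satisfied.
(iii) veteran — holds.
(b): T AND T AND T → true.
So (1) is satisfied (F OR T).
(a) >50% out-of-jur. sales — satisfied.
(b) ≥ 9 yrs in jurisdiction — not satisfied.
(2) = T OR F = true.
Overall = T AND T = true.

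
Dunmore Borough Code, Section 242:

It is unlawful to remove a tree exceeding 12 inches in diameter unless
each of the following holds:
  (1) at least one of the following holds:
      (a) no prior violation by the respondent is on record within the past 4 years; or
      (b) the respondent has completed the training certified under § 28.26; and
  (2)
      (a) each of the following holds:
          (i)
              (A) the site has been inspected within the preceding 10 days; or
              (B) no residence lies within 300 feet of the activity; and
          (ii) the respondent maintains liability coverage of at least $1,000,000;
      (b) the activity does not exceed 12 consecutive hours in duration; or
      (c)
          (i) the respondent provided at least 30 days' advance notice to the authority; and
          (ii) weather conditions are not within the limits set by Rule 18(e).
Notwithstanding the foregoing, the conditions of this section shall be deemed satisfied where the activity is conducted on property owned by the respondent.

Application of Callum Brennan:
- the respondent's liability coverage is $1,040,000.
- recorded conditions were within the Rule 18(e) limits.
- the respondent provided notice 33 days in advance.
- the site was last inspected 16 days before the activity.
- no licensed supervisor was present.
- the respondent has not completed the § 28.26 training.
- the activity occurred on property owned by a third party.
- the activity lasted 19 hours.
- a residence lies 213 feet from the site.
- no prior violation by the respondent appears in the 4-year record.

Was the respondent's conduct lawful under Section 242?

(a) no prior violation — satisfied.
(b) training certified — not satisfied.
So (1) is satisfied (T OR F).
(A) site inspected — not satisfied.
(B) no residence in 300 ft — not met.
(i): F OR F → false.
(ii) coverage ≥ $1,000,000 — satisfied.
So (a) is not satisfied (F AND T).
(b) ≤ 12 hrs duration — fails.
(i) ≥30 days' notice — satisfied.
(ii) not (weather ok) — not met.
(c): T AND F → false.
So (2) is not satisfied (F OR F OR F).
Overall = T AND F = false.
Exception (own property) — not satisfied.
Result: main false OR exception false → false.

No — unlawful.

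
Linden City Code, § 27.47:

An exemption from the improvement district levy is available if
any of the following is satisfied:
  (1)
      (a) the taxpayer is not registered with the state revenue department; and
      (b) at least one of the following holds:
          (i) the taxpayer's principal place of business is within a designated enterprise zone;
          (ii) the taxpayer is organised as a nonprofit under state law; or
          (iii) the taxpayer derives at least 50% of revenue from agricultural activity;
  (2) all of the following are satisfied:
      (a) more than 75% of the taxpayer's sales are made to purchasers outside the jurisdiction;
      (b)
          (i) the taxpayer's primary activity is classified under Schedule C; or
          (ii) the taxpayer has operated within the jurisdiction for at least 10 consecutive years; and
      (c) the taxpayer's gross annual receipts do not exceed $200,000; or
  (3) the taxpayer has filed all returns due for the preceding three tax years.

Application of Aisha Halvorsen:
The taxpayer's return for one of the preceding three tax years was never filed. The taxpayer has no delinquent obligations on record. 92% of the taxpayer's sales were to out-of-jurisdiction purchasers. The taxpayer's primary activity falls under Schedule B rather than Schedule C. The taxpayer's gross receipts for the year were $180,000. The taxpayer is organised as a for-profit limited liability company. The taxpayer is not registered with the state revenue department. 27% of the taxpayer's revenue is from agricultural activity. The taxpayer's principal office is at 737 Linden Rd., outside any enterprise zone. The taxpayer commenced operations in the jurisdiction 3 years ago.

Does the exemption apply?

No — not exempt.

(a) not (state-registered) — satisfied.
(i) in enterprise zone — not satisfied.
(ii) nonprofit — fails.
(iii) ≥50% agricultural — fails.
(b) = F OR F OR F = false.
(1) = T AND F = false.
(a) >75% out-of-jur. sales — holds.
(i) Schedule C activity — fails.
(ii) ≥ 10 yrs in jurisdiction — not met.
(b) = F OR F = false.
(c) receipts ≤ $200,000 — holds.
So (2) is not satisfied (T AND F AND T).
(3) returns current — fails.
So Overall is not satisfied (F OR F OR F).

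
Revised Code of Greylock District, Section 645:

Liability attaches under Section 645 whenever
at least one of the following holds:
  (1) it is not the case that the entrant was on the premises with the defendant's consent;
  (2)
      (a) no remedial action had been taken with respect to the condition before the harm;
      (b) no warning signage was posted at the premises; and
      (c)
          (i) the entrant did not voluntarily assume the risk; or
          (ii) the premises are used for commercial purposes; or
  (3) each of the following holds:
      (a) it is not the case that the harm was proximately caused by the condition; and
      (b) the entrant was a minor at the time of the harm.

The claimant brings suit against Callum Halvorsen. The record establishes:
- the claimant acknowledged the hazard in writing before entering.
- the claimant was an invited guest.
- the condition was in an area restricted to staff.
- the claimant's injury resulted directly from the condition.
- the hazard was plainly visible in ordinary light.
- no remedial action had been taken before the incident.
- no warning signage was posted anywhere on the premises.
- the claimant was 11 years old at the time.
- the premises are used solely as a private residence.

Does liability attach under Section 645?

No — not liable.

(1) not (consent to enter) — not satisfied.
(a) no remedial action — satisfied.
(b) no signage posted — holds.
(i) no assumed risk — fails.
(ii) commercial use — not satisfied.
(c): F OR F → false.
(2): T AND T AND F → false.
(a) not (proximate cause) — not satisfied.
(b) entrant a minor — satisfied.
(3) = F AND T = false.
Overall = F OR F OR F = false.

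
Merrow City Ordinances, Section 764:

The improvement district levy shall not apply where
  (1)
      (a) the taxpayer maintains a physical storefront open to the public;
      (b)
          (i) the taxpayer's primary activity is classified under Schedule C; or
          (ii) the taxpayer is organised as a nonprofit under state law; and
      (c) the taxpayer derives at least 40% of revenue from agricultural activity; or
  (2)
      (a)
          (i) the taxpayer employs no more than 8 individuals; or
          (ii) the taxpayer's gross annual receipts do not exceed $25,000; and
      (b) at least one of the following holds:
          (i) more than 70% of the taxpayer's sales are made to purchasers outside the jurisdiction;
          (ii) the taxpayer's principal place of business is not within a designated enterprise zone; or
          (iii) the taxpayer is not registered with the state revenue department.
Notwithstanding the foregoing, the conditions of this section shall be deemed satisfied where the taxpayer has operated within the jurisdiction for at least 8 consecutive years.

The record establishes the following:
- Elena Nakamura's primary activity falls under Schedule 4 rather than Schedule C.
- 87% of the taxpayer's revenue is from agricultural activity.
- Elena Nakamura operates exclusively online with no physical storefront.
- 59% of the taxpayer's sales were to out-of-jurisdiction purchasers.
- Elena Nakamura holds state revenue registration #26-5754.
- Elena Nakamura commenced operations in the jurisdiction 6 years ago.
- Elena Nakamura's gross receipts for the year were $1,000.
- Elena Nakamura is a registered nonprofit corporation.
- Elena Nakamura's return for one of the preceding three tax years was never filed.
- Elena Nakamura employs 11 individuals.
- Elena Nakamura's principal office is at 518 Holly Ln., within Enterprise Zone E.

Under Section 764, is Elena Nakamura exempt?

No — not exempt.

(a) has storefront — not satisfied.
(i) Schedule C activity — not satisfied.
(ii) nonprofit — satisfied.
(b): F OR T → true.
(c) ≥40% agricultural — met.
(1) = F AND T AND T = false.
(i) ≤ 8 employees — not met.
(ii) receipts ≤ $25,000 — holds.
(a): F OR T → true.
(i) >70% out-of-jur. sales — fails.
(ii) not (in enterprise zone) — fails.
(iii) not (state-registered) — fails.
So (b) is not satisfied (F OR F OR F).
(2) = T AND F = false.
So Overall is not satisfied (F OR F).
Exception (≥ 8 yrs in jurisdiction) — not satisfied.
Result: main false OR exception false → false.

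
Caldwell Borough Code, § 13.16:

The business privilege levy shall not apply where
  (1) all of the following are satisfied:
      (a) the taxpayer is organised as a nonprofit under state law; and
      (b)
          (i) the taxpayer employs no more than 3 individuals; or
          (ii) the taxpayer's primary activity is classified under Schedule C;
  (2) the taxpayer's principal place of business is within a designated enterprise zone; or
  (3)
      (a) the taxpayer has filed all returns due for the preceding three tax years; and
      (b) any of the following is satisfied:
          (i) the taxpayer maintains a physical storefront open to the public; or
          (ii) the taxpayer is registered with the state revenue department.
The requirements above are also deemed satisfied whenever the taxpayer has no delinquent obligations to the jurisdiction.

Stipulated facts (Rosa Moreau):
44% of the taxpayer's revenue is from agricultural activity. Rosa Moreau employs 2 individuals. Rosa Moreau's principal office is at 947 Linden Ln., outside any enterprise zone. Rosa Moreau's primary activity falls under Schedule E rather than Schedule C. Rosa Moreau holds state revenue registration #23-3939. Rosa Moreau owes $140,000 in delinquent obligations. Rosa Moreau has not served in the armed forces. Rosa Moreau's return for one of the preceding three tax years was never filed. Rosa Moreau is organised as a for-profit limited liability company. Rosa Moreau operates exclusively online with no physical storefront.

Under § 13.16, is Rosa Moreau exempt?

(a) nonprofit — not satisfied.
(i) ≤ 3 employees — satisfied.
(ii) Schedule C activity — fails.
So (b) is satisfied (T OR F).
So (1) is not satisfied (F AND T).
(2) in enterprise zone — not met.
(a) returns current — not met.
(i) has storefront — not satisfied.
(ii) state-registered — satisfied.
(b): F OR T → true.
So (3) is not satisfied (F AND T).
Overall: F OR F OR F → false.
Exception (no delinquency) — not satisfied.
Result: main false OR exception false → false.

No — not exempt.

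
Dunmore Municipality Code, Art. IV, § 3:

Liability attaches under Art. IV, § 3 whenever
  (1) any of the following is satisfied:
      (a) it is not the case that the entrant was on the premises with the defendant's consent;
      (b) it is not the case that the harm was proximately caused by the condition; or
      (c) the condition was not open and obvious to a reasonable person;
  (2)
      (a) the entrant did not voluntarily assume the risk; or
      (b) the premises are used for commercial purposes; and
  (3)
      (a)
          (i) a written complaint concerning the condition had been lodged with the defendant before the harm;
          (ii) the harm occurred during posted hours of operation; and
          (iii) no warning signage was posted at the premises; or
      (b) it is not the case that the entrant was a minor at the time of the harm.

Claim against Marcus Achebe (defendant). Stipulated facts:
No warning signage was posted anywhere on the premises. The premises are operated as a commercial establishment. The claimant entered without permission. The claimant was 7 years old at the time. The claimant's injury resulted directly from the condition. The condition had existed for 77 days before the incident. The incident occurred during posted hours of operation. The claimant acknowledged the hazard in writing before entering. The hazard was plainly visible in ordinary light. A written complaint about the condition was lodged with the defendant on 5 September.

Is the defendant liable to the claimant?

(a) not (consent to enter) — met.
(b) not (proximate cause) — not met.
(c) not open/obvious — not met.
So (1) is satisfied (T OR F OR F).
(a) no assumed risk — not satisfied.
(b) commercial use — holds.
(2) = F OR T = true.
(i) complaint lodged — holds.
(ii) during posted hours — holds.
(iii) no signage posted — holds.
(a) = T AND T AND T = true.
(b) not (entrant a minor) — fails.
(3) = T OR F = true.
Overall = T AND T AND T = true.

Yes — liable.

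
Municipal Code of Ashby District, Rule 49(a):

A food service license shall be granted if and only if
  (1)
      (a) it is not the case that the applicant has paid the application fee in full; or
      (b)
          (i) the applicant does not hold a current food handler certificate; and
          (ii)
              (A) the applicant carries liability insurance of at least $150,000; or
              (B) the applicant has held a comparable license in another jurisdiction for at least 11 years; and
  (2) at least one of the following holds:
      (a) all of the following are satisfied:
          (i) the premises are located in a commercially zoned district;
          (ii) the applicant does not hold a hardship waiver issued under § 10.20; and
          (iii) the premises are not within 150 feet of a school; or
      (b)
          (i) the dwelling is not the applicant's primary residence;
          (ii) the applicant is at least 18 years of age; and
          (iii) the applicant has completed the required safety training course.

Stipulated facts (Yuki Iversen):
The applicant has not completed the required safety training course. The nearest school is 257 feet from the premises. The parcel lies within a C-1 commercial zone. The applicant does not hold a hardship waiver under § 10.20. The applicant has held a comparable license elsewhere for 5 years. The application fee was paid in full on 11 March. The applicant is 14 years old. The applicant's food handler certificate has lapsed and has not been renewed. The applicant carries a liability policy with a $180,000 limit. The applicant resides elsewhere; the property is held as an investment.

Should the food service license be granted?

Yes — granted.

(a) not (fee paid) — not met.
(i) not (food handler cert.) — holds.
(A) insurance ≥ $150,000 — satisfied.
(B) prior license ≥ 11 yr — not met.
(ii): T OR F → true.
So (b) is satisfied (T AND T).
(1): F OR T → true.
(i) commercially zoned — satisfied.
(ii) not (hardship waiver) — holds.
(iii) ≥150 ft from school — satisfied.
(a) = T AND T AND T = true.
(i) not (primary residence) — holds.
(ii) age ≥ 18 — not met.
(iii) safety training — fails.
So (b) is not satisfied (T AND F AND F).
So (2) is satisfied (T OR F).
So Overall is satisfied (T AND T).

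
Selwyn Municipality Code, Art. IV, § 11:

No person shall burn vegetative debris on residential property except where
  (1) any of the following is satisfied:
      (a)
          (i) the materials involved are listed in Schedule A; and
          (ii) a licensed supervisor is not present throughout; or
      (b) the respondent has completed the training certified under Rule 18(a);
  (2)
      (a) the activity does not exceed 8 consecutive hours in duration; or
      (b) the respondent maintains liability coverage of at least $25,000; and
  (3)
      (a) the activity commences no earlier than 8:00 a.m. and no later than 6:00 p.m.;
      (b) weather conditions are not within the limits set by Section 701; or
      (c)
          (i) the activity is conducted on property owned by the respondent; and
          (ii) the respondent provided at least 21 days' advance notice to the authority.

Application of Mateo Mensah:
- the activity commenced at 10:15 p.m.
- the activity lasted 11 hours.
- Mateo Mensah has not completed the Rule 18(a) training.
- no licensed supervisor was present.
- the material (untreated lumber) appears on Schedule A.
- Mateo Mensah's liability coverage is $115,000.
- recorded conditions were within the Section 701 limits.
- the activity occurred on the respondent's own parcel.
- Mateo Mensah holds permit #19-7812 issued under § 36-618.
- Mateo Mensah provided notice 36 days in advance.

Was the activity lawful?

(i) Schedule A material — satisfied.
(ii) not (supervisor present) — satisfied.
(a): T AND T → true.
(b) training certified — not satisfied.
So (1) is satisfied (T OR F).
(a) ≤ 8 hrs duration — not satisfied.
(b) coverage ≥ $25,000 — satisfied.
So (2) is satisfied (F OR T).
(a) start within hours — not satisfied.
(b) not (weather ok) — not satisfied.
(i) own property — met.
(ii) ≥21 days' notice — holds.
So (c) is satisfied (T AND T).
(3): F OR F OR T → true.
Overall = T AND T AND T = true.

Yes — lawful.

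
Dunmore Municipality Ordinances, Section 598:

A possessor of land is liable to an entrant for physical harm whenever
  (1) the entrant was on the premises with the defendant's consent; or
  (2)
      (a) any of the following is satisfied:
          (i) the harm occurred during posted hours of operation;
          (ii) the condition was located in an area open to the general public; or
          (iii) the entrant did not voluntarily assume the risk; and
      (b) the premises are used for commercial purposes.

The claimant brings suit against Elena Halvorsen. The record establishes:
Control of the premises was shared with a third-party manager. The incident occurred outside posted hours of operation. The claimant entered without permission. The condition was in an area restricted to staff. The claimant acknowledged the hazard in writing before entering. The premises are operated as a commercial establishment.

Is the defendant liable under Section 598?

No — not liable.

(1) consent to enter — not satisfied.
(i) during posted hours — not met.
(ii) public area — not met.
(iii) no assumed risk — not satisfied.
So (a) is not satisfied (F OR F OR F).
(b) commercial use — holds.
So (2) is not satisfied (F AND T).
Overall = F OR F = false.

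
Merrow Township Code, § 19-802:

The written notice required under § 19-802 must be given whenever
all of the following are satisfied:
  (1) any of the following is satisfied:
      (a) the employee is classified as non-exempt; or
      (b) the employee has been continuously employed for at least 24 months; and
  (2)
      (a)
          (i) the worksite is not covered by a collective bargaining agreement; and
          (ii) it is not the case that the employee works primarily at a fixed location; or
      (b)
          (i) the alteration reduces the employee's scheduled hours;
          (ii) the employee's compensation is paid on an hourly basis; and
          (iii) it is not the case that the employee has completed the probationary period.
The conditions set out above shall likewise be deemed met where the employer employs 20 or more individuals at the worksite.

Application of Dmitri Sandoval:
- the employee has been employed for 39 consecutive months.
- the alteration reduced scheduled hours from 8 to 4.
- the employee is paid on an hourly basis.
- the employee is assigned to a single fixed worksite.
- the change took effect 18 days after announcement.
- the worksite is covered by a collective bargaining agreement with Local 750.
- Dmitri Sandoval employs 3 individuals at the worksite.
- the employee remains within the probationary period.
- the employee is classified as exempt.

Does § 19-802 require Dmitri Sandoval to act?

(a) non-exempt — fails.
(b) tenure ≥ 24 mo. — met.
So (1) is satisfied (F OR T).
(i) no CBA — not satisfied.
(ii) not (fixed location) — not met.
(a) = F AND F = false.
(i) hours reduced — satisfied.
(ii) hourly-paid — met.
(iii) not (past probation) — met.
(b): T AND T AND T → true.
(2): F OR T → true.
So Overall is satisfied (T AND T).
Exception (≥ 20 at site) — not satisfied.
Result: main true OR exception false → true.

Yes — required.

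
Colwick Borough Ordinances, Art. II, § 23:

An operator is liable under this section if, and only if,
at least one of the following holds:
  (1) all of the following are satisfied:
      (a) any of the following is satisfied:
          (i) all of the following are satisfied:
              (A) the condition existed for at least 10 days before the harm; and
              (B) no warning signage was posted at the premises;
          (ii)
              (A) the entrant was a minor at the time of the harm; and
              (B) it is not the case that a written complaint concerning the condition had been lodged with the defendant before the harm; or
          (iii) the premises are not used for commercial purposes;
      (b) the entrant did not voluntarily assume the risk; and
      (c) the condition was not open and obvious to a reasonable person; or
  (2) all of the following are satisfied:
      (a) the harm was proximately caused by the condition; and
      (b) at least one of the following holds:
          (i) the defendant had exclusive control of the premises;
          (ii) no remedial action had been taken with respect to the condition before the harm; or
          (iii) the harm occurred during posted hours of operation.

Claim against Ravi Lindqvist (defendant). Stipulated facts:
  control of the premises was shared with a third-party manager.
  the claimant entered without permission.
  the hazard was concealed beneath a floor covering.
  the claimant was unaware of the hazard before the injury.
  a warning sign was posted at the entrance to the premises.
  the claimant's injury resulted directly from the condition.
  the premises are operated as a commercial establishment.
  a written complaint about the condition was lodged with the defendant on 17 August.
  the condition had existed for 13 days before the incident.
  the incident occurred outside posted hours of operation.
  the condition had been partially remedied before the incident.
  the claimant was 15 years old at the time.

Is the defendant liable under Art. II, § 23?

(A) condition ≥10 days old — holds.
(B) no signage posted — not met.
(i) = T AND F = false.
(A) entrant a minor — holds.
(B) not (complaint lodged) — not met.
(ii) = T AND F = false.
(iii) not (commercial use) — not satisfied.
So (a) is not satisfied (F OR F OR F).
(b) no assumed risk — holds.
(c) not open/obvious — met.
(1): F AND T AND T → false.
(a) proximate cause — holds.
(i) exclusive control — fails.
(ii) no remedial action — fails.
(iii) during posted hours — not met.
So (b) is not satisfied (F OR F OR F).
(2): T AND F → false.
Overall = F OR F = false.

No — not liable.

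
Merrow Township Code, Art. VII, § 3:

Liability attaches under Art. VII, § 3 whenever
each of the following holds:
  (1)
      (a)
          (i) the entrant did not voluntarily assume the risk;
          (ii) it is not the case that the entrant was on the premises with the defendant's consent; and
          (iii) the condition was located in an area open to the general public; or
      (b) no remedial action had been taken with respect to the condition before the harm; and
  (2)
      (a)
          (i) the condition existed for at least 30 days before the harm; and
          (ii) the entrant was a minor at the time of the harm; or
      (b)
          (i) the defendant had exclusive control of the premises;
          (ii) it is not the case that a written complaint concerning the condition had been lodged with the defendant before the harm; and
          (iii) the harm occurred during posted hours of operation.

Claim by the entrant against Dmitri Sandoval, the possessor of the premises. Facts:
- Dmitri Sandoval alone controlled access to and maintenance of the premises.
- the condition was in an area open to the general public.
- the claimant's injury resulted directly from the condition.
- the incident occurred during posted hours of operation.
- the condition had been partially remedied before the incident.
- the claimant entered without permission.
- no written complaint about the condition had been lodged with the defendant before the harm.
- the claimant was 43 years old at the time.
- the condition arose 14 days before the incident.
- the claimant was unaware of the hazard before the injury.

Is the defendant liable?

(i) no assumed risk — satisfied.
(ii) not (consent to enter) — holds.
(iii) public area — holds.
So (a) is satisfied (T AND T AND T).
(b) no remedial action — fails.
So (1) is satisfied (T OR F).
(i) condition ≥30 days old — not satisfied.
(ii) entrant a minor — not satisfied.
So (a) is not satisfied (F AND F).
(i) exclusive control — holds.
(ii) not (complaint lodged) — met.
(iii) during posted hours — satisfied.
(b) = T AND T AND T = true.
So (2) is satisfied (F OR T).
Overall = T AND T = true.

Yes — liable.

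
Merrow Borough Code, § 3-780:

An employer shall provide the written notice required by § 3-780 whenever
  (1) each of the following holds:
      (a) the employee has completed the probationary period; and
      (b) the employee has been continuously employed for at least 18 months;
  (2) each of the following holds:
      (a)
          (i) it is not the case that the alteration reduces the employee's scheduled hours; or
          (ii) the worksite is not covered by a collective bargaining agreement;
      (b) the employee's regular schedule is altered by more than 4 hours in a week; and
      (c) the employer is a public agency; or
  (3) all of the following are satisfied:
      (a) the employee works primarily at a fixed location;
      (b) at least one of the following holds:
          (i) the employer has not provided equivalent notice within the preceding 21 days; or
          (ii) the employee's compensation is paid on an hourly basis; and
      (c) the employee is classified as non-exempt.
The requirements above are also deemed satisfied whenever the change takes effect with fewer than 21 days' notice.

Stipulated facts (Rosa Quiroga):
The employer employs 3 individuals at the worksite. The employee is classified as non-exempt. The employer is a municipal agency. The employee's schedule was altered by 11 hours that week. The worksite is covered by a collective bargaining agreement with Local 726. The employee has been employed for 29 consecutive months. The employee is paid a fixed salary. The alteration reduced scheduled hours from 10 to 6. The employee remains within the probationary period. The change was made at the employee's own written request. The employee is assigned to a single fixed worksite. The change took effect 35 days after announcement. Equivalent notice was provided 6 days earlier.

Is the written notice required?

(a) past probation — not met.
(b) tenure ≥ 18 mo. — met.
(1): F AND T → false.
(i) not (hours reduced) — fails.
(ii) no CBA — fails.
So (a) is not satisfied (F OR F).
(b) schedule shift > 4h — holds.
(c) public agency — met.
So (2) is not satisfied (F AND T AND T).
(a) fixed location — met.
(i) no recent notice — not met.
(ii) hourly-paid — not satisfied.
(b) = F OR F = false.
(c) non-exempt — met.
(3): T AND F AND T → false.
Overall = F OR F OR F = false.
Exception (< 21 days' notice) — not satisfied.
Result: main false OR exception false → false.

No — not required.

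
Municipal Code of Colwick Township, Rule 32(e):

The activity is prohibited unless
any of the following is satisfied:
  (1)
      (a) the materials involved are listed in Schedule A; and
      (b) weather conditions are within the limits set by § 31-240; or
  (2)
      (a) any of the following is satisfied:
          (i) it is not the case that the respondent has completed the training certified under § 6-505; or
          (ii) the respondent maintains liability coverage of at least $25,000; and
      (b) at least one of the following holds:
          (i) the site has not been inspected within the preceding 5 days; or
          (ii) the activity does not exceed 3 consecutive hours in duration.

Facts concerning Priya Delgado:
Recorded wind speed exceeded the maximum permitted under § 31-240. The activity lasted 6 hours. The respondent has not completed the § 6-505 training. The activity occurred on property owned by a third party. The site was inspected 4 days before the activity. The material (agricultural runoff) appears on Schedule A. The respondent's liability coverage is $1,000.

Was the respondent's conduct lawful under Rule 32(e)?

No — unlawful.

(a) Schedule A material — holds.
(b) weather ok — not satisfied.
(1): T AND F → false.
(i) not (training certified) — holds.
(ii) coverage ≥ $25,000 — fails.
(a) = T OR F = true.
(i) not (site inspected) — fails.
(ii) ≤ 3 hrs duration — not met.
(b): F OR F → false.
So (2) is not satisfied (T AND F).
So Overall is not satisfied (F OR F).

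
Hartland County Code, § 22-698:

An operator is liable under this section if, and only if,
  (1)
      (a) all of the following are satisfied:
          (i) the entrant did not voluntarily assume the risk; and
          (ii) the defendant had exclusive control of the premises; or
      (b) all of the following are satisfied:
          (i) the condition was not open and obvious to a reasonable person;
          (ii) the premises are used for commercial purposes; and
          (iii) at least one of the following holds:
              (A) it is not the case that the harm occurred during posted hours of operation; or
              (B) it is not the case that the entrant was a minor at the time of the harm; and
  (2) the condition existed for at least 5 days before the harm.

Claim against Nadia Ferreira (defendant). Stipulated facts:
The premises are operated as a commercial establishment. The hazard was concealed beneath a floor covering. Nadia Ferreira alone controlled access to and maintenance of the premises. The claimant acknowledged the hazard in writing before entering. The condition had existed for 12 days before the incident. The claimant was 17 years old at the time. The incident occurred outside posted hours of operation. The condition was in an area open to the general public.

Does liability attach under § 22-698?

Yes — liable.

(i) no assumed risk — fails.
(ii) exclusive control — met.
So (a) is not satisfied (F AND T).
(i) not open/obvious — met.
(ii) commercial use — satisfied.
(A) not (during posted hours) — met.
(B) not (entrant a minor) — not met.
(iii) = T OR F = true.
(b) = T AND T AND T = true.
(1) = F OR T = true.
(2) condition ≥5 days old — satisfied.
So Overall is satisfied (T AND T).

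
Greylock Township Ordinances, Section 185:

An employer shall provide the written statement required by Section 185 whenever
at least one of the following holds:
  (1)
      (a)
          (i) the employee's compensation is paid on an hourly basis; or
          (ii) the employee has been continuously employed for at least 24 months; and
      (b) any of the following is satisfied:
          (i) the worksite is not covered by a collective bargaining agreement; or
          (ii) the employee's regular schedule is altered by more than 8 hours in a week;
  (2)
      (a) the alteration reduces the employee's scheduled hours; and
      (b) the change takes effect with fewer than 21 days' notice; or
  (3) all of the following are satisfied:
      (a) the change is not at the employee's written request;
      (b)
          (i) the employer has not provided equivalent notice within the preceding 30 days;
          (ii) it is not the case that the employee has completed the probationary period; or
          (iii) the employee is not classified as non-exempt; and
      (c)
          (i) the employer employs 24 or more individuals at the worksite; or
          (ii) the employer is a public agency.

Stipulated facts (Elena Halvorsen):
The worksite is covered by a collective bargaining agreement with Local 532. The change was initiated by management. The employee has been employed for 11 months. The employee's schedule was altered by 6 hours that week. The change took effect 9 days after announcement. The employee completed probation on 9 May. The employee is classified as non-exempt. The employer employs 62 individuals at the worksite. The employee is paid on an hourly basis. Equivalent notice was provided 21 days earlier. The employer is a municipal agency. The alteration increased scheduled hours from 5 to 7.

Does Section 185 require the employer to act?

(i) hourly-paid — satisfied.
(ii) tenure ≥ 24 mo. — not met.
So (a) is satisfied (T OR F).
(i) no CBA — not satisfied.
(ii) schedule shift > 8h — not satisfied.
(b): F OR F → false.
(1): T AND F → false.
(a) hours reduced — not satisfied.
(b) < 21 days' notice — holds.
(2) = F AND T = false.
(a) not employee-requested — holds.
(i) no recent notice — fails.
(ii) not (past probation) — not satisfied.
(iii) not (non-exempt) — not satisfied.
(b) = F OR F OR F = false.
(i) ≥ 24 at site — met.
(ii) public agency — satisfied.
(c): T OR T → true.
So (3) is not satisfied (T AND F AND T).
Overall = F OR F OR F = false.

No — not required.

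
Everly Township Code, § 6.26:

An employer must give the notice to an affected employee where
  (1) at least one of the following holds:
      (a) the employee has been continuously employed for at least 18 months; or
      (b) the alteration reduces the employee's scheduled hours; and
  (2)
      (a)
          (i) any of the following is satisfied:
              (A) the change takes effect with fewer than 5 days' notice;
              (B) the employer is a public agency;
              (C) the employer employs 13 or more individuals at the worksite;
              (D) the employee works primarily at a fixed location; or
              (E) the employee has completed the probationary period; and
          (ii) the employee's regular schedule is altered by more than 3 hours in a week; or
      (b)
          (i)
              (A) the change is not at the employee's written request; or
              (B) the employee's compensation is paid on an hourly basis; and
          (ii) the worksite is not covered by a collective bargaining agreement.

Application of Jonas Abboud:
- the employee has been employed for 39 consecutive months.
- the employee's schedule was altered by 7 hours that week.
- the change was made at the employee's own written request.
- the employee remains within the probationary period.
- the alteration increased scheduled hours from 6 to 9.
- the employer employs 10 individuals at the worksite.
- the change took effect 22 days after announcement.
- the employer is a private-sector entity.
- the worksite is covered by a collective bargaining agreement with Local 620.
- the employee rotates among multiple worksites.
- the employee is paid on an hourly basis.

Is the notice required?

(a) tenure ≥ 18 mo. — met.
(b) hours reduced — not met.
So (1) is satisfied (T OR F).
(A) < 5 days' notice — fails.
(B) public agency — not satisfied.
(C) ≥ 13 at site — not satisfied.
(D) fixed location — not met.
(E) past probation — not met.
(i): F OR F OR F OR F OR F → false.
(ii) schedule shift > 3h — satisfied.
(a) = F AND T = false.
(A) not employee-requested — fails.
(B) hourly-paid — holds.
(i) = F OR T = true.
(ii) no CBA — not satisfied.
(b): T AND F → false.
(2) = F OR F = false.
Overall: T AND F → false.

No — not required.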